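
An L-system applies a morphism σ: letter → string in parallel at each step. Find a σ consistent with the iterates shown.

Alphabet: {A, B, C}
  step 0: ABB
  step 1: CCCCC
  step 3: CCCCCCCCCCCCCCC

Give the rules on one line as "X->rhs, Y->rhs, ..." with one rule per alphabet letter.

A->C, B->CC, C->BA

  step 0 ⇒ step 1: ABB ⇒ C·CC·CC
    A ↦ C
    B ↦ CC
    C ↦ BA  (constrained at step 1)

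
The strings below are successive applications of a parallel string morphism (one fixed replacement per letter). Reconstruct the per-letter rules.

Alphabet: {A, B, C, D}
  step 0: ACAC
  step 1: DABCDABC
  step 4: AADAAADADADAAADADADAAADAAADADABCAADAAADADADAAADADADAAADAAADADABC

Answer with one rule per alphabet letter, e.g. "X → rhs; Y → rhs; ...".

  step 0 ⇒ step 1: ACAC ⇒ DA·BC·DA·BC
    A ↦ DA
    C ↦ BC
    B ↦ DA  (constrained at step 1)
    D ↦ AA  (constrained at step 1)

A->DA, B->DA, C->BC, D->AA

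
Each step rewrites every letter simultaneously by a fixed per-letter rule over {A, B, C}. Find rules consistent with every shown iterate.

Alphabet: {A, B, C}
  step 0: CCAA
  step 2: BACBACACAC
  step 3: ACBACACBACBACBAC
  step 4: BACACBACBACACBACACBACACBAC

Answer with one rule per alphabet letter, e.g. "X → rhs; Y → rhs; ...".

A->B, B->AC, C->AC

  step 3 ⇒ step 4: ACBACACBACBACBAC ⇒ B·AC·AC·B·AC·B·AC·AC·B·AC·AC·B·AC·AC·B·AC
    A ↦ B
    B ↦ AC
    C ↦ AC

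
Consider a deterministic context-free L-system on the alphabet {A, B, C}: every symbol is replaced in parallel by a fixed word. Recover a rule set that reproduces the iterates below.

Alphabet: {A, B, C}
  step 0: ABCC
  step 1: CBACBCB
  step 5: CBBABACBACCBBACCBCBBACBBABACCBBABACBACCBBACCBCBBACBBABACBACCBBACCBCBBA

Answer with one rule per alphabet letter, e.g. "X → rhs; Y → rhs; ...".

  step 0 ⇒ step 1: ABCC ⇒ C·BA·CB·CB
    A ↦ C
    B ↦ BA
    C ↦ CB

A->C, B->BA, C->CB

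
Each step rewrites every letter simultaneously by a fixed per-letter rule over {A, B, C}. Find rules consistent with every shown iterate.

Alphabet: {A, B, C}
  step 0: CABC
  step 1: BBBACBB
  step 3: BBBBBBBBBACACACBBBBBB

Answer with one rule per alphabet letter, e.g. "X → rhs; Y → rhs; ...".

  step 0 ⇒ step 1: CABC ⇒ BB·B·AC·BB
    A ↦ B
    B ↦ AC
    C ↦ BB

A->B, B->AC, C->BB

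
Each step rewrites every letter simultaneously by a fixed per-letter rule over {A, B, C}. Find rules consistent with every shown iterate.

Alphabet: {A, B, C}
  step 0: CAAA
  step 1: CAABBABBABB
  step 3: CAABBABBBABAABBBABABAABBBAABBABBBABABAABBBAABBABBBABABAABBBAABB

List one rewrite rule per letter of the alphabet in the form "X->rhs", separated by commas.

  step 0 ⇒ step 1: CAAA ⇒ CA·ABB·ABB·ABB
    A ↦ ABB
    C ↦ CA
    B ↦ BA  (constrained at step 1)

A->ABB, B->BA, C->CA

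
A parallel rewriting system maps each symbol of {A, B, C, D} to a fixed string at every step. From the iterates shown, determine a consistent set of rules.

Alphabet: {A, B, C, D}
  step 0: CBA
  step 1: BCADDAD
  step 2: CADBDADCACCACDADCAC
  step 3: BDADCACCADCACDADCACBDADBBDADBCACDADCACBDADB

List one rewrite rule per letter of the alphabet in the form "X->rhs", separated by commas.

A->DAD, B->CAD, C->B, D->CAC

  step 2 ⇒ step 3: CADBDADCACCACDADCAC ⇒ B·DAD·CAC·CAD·CAC·DAD·CAC·B·DAD·B·B·DAD·B·CAC·DAD·CAC·B·DAD·B
    A ↦ DAD
    B ↦ CAD
    C ↦ B
    D ↦ CAC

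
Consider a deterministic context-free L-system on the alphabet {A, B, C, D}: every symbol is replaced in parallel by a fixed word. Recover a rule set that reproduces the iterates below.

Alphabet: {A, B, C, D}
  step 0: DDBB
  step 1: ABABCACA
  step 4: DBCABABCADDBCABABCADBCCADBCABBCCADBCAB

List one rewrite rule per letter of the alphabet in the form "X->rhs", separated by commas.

A->BC, B->CA, C->D, D->AB

  step 0 ⇒ step 1: DDBB ⇒ AB·AB·CA·CA
    B ↦ CA
    D ↦ AB
    A ↦ BC  (constrained at step 1)
    C ↦ D  (constrained at step 1)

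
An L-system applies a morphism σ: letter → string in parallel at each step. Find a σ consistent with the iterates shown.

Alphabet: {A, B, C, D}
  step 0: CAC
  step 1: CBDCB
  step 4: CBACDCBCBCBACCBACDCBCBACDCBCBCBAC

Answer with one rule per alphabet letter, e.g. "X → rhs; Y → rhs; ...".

A->D, B->AC, C->CB, D->CB

  step 0 ⇒ step 1: CAC ⇒ CB·D·CB
    A ↦ D
    C ↦ CB
    B ↦ AC  (constrained at step 1)
    D ↦ CB  (constrained at step 1)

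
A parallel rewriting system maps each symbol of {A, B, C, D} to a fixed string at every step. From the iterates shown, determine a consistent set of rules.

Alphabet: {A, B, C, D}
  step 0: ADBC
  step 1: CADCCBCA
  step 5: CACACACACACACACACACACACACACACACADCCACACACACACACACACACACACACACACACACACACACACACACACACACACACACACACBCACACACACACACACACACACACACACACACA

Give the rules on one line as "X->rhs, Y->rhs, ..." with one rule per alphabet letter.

  step 0 ⇒ step 1: ADBC ⇒ CA·DC·CB·CA
    A ↦ CA
    B ↦ CB
    C ↦ CA
    D ↦ DC

A->CA, B->CB, C->CA, D->DC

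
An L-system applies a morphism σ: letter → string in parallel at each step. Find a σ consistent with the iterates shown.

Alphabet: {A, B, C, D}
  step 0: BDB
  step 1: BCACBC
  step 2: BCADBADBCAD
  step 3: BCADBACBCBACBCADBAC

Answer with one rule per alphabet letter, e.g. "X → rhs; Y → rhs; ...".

  step 2 ⇒ step 3: BCADBADBCAD ⇒ BC·AD·B·AC·BC·B·AC·BC·AD·B·AC
    A ↦ B
    B ↦ BC
    C ↦ AD
    D ↦ AC

A->B, B->BC, C->AD, D->AC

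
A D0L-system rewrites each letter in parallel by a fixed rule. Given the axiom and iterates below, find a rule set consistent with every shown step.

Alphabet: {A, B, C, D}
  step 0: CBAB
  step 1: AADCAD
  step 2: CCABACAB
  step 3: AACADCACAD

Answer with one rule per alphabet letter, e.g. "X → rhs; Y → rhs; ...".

A->C, B->AD, C->A, D->AB

  step 2 ⇒ step 3: CCABACAB ⇒ A·A·C·AD·C·A·C·AD
    A ↦ C
    B ↦ AD
    C ↦ A
  step 1 ⇒ step 2: AADCAD ⇒ C·C·AB·A·C·AB
    D ↦ AB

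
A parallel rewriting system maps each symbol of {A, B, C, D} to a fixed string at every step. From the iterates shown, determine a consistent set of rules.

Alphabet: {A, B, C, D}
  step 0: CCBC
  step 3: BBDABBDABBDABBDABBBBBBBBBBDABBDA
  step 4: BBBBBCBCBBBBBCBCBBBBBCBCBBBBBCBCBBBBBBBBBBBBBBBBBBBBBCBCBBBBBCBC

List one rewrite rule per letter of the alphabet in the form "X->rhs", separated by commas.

  step 3 ⇒ step 4: BBDABBDABBDABBDABBBBBBBBBBDABBDA ⇒ BB·BB·B·CBC·BB·BB·B·CBC·BB·BB·B·CBC·BB·BB·B·CBC·BB·BB·BB·BB·BB·BB·BB·BB·BB·BB·B·CBC·BB·BB·B·CBC
    A ↦ CBC
    B ↦ BB
    D ↦ B
    C ↦ DA  (constrained at step 0)

A->CBC, B->BB, C->DA, D->B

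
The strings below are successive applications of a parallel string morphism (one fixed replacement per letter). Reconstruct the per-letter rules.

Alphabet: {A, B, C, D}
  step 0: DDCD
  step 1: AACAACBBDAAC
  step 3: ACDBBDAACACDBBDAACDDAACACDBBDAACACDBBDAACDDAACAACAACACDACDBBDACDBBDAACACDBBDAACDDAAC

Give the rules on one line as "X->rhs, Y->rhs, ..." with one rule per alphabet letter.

  step 0 ⇒ step 1: DDCD ⇒ AAC·AAC·BBD·AAC
    C ↦ BBD
    D ↦ AAC
    A ↦ ACD  (constrained at step 1)
    B ↦ D  (constrained at step 1)

A->ACD, B->D, C->BBD, D->AAC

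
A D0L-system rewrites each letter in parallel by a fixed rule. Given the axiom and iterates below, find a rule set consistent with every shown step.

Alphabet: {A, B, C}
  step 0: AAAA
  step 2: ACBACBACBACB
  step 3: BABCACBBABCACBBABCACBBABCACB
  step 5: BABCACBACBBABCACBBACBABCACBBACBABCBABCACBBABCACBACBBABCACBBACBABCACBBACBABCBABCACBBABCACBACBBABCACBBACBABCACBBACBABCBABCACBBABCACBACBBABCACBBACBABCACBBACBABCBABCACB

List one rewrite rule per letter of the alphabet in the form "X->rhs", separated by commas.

A->B, B->ACB, C->ABC

  step 2 ⇒ step 3: ACBACBACBACB ⇒ B·ABC·ACB·B·ABC·ACB·B·ABC·ACB·B·ABC·ACB
    A ↦ B
    B ↦ ACB
    C ↦ ABC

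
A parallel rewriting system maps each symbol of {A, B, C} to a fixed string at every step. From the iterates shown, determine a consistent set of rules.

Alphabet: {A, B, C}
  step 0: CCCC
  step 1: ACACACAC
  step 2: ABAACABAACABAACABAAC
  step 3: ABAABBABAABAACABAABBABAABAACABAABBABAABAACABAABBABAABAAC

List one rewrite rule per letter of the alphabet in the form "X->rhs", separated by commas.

A->ABA, B->ABB, C->AC

  step 2 ⇒ step 3: ABAACABAACABAACABAAC ⇒ ABA·ABB·ABA·ABA·AC·ABA·ABB·ABA·ABA·AC·ABA·ABB·ABA·ABA·AC·ABA·ABB·ABA·ABA·AC
    A ↦ ABA
    B ↦ ABB
    C ↦ AC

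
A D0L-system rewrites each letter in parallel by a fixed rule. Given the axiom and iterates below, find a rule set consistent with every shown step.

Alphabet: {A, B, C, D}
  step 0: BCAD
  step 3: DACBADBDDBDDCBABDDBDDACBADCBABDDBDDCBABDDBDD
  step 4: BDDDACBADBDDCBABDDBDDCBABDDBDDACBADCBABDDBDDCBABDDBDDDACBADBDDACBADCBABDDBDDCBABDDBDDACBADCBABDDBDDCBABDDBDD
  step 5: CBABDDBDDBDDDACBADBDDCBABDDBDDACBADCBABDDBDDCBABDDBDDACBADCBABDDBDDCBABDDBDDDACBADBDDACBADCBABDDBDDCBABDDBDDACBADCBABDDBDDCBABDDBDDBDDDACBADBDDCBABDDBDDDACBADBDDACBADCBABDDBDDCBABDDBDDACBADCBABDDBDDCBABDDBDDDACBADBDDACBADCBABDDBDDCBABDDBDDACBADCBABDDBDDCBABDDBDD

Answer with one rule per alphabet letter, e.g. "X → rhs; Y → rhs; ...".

  step 4 ⇒ step 5: BDDDACBADBDDCBABDDBDDCBABDDBDDACBADCBABDDBDDCBABDDBDDDACBADBDDACBADCBABDDBDDCBABDDBDDACBADCBABDDBDDCBABDDBDD ⇒ CBA·BDD·BDD·BDD·D·A·CBA·D·BDD·CBA·BDD·BDD·A·CBA·D·CBA·BDD·BDD·CBA·BDD·BDD·A·CBA·D·CBA·BDD·BDD·CBA·BDD·BDD·D·A·CBA·D·BDD·A·CBA·D·CBA·BDD·BDD·CBA·BDD·BDD·A·CBA·D·CBA·BDD·BDD·CBA·BDD·BDD·BDD·D·A·CBA·D·BDD·CBA·BDD·BDD·D·A·CBA·D·BDD·A·CBA·D·CBA·BDD·BDD·CBA·BDD·BDD·A·CBA·D·CBA·BDD·BDD·CBA·BDD·BDD·D·A·CBA·D·BDD·A·CBA·D·CBA·BDD·BDD·CBA·BDD·BDD·A·CBA·D·CBA·BDD·BDD·CBA·BDD·BDD
    A ↦ D
    B ↦ CBA
    C ↦ A
    D ↦ BDD

A->D, B->CBA, C->A, D->BDD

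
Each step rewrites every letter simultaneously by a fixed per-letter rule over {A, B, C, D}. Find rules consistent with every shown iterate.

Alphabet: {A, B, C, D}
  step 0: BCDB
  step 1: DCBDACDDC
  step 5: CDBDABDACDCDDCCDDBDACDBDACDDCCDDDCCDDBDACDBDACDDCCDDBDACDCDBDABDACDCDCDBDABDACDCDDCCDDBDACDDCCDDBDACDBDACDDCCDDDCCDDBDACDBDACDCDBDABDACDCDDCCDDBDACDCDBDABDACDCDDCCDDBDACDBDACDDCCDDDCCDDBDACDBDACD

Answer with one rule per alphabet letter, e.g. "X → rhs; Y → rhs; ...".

A->D, B->DC, C->BDA, D->CD

  step 0 ⇒ step 1: BCDB ⇒ DC·BDA·CD·DC
    B ↦ DC
    C ↦ BDA
    D ↦ CD
    A ↦ D  (constrained at step 1)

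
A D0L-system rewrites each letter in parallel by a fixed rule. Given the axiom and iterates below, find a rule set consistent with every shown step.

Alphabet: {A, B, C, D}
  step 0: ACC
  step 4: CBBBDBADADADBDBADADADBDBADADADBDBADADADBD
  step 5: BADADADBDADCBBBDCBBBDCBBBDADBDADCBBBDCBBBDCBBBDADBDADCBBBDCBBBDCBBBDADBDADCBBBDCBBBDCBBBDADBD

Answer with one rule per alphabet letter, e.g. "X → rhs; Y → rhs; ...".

A->CBB, B->AD, C->B, D->BD

  step 4 ⇒ step 5: CBBBDBADADADBDBADADADBDBADADADBDBADADADBD ⇒ B·AD·AD·AD·BD·AD·CBB·BD·CBB·BD·CBB·BD·AD·BD·AD·CBB·BD·CBB·BD·CBB·BD·AD·BD·AD·CBB·BD·CBB·BD·CBB·BD·AD·BD·AD·CBB·BD·CBB·BD·CBB·BD·AD·BD
    A ↦ CBB
    B ↦ AD
    C ↦ B
    D ↦ BD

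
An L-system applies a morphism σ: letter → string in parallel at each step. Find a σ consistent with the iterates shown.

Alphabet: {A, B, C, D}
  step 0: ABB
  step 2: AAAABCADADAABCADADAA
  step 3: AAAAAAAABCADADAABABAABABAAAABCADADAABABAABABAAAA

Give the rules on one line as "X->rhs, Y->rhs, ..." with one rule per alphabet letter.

A->AA, B->BCA, C->DAD, D->BAB

  step 2 ⇒ step 3: AAAABCADADAABCADADAA ⇒ AA·AA·AA·AA·BCA·DAD·AA·BAB·AA·BAB·AA·AA·BCA·DAD·AA·BAB·AA·BAB·AA·AA
    A ↦ AA
    B ↦ BCA
    C ↦ DAD
    D ↦ BAB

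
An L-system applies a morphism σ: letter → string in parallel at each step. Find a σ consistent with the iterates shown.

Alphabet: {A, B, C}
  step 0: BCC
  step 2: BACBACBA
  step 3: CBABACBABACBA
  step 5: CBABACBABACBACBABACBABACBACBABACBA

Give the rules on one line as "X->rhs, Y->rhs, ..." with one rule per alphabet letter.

A->BA, B->C, C->BA

  step 2 ⇒ step 3: BACBACBA ⇒ C·BA·BA·C·BA·BA·C·BA
    A ↦ BA
    B ↦ C
    C ↦ BA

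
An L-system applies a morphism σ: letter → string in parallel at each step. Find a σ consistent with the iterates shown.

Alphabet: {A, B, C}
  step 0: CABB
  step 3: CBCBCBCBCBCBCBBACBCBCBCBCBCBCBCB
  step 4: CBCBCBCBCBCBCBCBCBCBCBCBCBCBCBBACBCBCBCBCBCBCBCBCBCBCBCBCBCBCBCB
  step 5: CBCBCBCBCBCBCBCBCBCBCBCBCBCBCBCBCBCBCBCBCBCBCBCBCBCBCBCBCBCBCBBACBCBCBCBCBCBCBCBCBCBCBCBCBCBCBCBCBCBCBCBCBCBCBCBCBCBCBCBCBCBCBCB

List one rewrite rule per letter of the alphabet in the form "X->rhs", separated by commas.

A->BA, B->CB, C->CB

  step 4 ⇒ step 5: CBCBCBCBCBCBCBCBCBCBCBCBCBCBCBBACBCBCBCBCBCBCBCBCBCBCBCBCBCBCBCB ⇒ CB·CB·CB·CB·CB·CB·CB·CB·CB·CB·CB·CB·CB·CB·CB·CB·CB·CB·CB·CB·CB·CB·CB·CB·CB·CB·CB·CB·CB·CB·CB·BA·CB·CB·CB·CB·CB·CB·CB·CB·CB·CB·CB·CB·CB·CB·CB·CB·CB·CB·CB·CB·CB·CB·CB·CB·CB·CB·CB·CB·CB·CB·CB·CB
    A ↦ BA
    B ↦ CB
    C ↦ CB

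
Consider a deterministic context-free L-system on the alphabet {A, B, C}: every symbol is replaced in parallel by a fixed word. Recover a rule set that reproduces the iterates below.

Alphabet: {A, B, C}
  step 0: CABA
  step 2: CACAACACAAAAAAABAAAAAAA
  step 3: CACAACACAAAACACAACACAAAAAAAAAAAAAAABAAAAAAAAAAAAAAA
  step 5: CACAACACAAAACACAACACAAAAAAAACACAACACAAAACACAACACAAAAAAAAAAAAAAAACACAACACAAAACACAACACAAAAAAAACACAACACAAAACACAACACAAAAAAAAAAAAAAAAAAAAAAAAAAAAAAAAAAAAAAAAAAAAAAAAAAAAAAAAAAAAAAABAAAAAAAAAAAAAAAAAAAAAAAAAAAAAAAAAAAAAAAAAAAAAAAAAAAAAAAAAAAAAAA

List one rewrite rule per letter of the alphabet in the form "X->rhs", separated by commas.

  step 2 ⇒ step 3: CACAACACAAAAAAABAAAAAAA ⇒ CAC·AA·CAC·AA·AA·CAC·AA·CAC·AA·AA·AA·AA·AA·AA·AA·ABA·AA·AA·AA·AA·AA·AA·AA
    A ↦ AA
    B ↦ ABA
    C ↦ CAC

A->AA, B->ABA, C->CAC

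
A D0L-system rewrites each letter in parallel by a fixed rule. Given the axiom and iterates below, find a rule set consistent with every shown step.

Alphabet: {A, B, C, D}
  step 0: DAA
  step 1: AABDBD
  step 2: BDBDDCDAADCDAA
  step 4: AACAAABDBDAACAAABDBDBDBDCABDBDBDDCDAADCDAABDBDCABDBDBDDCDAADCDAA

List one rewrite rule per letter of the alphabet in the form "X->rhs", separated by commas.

A->BD, B->DCD, C->CA, D->AA

  step 1 ⇒ step 2: AABDBD ⇒ BD·BD·DCD·AA·DCD·AA
    A ↦ BD
    B ↦ DCD
    D ↦ AA
    C ↦ CA  (constrained at step 2)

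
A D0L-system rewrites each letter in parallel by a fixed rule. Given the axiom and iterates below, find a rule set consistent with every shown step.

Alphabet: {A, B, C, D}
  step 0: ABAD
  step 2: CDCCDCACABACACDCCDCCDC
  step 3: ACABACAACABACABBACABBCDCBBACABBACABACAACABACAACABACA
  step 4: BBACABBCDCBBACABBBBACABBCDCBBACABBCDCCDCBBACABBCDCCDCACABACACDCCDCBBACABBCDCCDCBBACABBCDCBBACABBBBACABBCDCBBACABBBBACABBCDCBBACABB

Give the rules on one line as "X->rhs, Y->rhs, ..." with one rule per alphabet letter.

A->BB, B->CDC, C->ACA, D->B

  step 3 ⇒ step 4: ACABACAACABACABBACABBCDCBBACABBACABACAACABACAACABACA ⇒ BB·ACA·BB·CDC·BB·ACA·BB·BB·ACA·BB·CDC·BB·ACA·BB·CDC·CDC·BB·ACA·BB·CDC·CDC·ACA·B·ACA·CDC·CDC·BB·ACA·BB·CDC·CDC·BB·ACA·BB·CDC·BB·ACA·BB·BB·ACA·BB·CDC·BB·ACA·BB·BB·ACA·BB·CDC·BB·ACA·BB
    A ↦ BB
    B ↦ CDC
    C ↦ ACA
    D ↦ B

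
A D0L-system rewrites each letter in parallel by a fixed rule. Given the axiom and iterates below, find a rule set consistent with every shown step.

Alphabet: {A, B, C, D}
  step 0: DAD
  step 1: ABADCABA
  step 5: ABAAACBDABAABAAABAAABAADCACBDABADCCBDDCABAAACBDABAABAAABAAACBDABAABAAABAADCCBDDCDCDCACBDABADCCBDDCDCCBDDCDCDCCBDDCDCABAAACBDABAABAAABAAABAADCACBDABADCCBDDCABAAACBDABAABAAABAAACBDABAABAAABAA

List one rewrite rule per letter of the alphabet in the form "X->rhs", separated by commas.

A->DC, B->CBD, C->A, D->ABA

  step 0 ⇒ step 1: DAD ⇒ ABA·DC·ABA
    A ↦ DC
    D ↦ ABA
    B ↦ CBD  (constrained at step 1)
    C ↦ A  (constrained at step 1)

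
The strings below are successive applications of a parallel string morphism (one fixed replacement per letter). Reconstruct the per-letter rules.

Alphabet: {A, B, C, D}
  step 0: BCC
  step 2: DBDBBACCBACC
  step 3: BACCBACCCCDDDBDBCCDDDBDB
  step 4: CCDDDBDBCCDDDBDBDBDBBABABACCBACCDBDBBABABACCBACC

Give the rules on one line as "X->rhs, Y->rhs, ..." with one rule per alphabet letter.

  step 3 ⇒ step 4: BACCBACCCCDDDBDBCCDDDBDB ⇒ CC·DD·DB·DB·CC·DD·DB·DB·DB·DB·BA·BA·BA·CC·BA·CC·DB·DB·BA·BA·BA·CC·BA·CC
    A ↦ DD
    B ↦ CC
    C ↦ DB
    D ↦ BA

A->DD, B->CC, C->DB, D->BA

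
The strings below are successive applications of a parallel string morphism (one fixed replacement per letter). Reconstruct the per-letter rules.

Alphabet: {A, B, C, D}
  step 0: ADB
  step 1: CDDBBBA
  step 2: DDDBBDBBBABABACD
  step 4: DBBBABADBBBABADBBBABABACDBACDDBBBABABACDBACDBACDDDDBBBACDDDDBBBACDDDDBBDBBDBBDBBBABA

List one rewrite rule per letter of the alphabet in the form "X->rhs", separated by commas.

A->CD, B->BA, C->DD, D->DBB

  step 1 ⇒ step 2: CDDBBBA ⇒ DD·DBB·DBB·BA·BA·BA·CD
    A ↦ CD
    B ↦ BA
    C ↦ DD
    D ↦ DBB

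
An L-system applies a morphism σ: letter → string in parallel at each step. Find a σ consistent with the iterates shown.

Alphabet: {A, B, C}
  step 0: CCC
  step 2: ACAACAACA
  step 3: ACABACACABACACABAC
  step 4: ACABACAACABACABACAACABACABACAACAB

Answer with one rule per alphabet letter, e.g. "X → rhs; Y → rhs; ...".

  step 3 ⇒ step 4: ACABACACABACACABAC ⇒ AC·AB·AC·A·AC·AB·AC·AB·AC·A·AC·AB·AC·AB·AC·A·AC·AB
    A ↦ AC
    B ↦ A
    C ↦ AB

A->AC, B->A, C->AB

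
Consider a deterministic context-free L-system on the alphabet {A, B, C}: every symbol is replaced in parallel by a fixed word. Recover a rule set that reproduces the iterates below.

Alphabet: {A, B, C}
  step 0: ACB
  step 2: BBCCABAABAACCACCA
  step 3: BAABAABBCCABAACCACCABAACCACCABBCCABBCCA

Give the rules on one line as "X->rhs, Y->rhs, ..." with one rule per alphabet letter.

  step 2 ⇒ step 3: BBCCABAABAACCACCA ⇒ BAA·BAA·B·B·CCA·BAA·CCA·CCA·BAA·CCA·CCA·B·B·CCA·B·B·CCA
    A ↦ CCA
    B ↦ BAA
    C ↦ B

A->CCA, B->BAA, C->B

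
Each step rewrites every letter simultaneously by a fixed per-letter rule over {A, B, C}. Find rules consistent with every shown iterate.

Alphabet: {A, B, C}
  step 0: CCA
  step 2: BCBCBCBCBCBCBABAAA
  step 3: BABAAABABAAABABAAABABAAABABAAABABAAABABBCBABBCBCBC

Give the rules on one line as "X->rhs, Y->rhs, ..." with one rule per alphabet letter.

  step 2 ⇒ step 3: BCBCBCBCBCBCBABAAA ⇒ BAB·AAA·BAB·AAA·BAB·AAA·BAB·AAA·BAB·AAA·BAB·AAA·BAB·BC·BAB·BC·BC·BC
    A ↦ BC
    B ↦ BAB
    C ↦ AAA

A->BC, B->BAB, C->AAA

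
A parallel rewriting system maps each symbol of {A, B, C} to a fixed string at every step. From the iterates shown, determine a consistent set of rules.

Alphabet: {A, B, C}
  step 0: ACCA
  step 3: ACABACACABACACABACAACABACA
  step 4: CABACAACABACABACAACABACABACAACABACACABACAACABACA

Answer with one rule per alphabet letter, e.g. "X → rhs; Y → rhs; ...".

  step 3 ⇒ step 4: ACABACACABACACABACAACABACA ⇒ CA·BA·CA·A·CA·BA·CA·BA·CA·A·CA·BA·CA·BA·CA·A·CA·BA·CA·CA·BA·CA·A·CA·BA·CA
    A ↦ CA
    B ↦ A
    C ↦ BA

A->CA, B->A, C->BA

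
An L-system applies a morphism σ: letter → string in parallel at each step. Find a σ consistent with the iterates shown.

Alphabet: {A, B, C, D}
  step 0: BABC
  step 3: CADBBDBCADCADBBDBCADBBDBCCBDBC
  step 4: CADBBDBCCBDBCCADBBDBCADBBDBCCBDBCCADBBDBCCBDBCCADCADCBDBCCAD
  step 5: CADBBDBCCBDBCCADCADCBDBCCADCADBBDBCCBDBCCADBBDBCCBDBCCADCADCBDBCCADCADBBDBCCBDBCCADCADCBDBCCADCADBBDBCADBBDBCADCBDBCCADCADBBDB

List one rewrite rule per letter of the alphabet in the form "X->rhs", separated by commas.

  step 4 ⇒ step 5: CADBBDBCCBDBCCADBBDBCADBBDBCCBDBCCADBBDBCCBDBCCADCADCBDBCCAD ⇒ CAD·B·BDB·C·C·BDB·C·CAD·CAD·C·BDB·C·CAD·CAD·B·BDB·C·C·BDB·C·CAD·B·BDB·C·C·BDB·C·CAD·CAD·C·BDB·C·CAD·CAD·B·BDB·C·C·BDB·C·CAD·CAD·C·BDB·C·CAD·CAD·B·BDB·CAD·B·BDB·CAD·C·BDB·C·CAD·CAD·B·BDB
    A ↦ B
    B ↦ C
    C ↦ CAD
    D ↦ BDB

A->B, B->C, C->CAD, D->BDB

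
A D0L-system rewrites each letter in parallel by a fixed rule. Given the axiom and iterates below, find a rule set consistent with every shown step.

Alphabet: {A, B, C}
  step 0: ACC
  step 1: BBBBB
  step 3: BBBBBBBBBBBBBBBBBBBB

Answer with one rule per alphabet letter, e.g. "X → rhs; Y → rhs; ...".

  step 0 ⇒ step 1: ACC ⇒ B·BB·BB
    A ↦ B
    C ↦ BB
    B ↦ AAC  (constrained at step 1)

A->B, B->AAC, C->BB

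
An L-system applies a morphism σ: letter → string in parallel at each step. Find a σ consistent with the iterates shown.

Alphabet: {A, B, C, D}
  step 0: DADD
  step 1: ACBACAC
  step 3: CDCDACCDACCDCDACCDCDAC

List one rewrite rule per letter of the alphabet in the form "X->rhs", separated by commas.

A->B, B->CD, C->CD, D->AC

  step 0 ⇒ step 1: DADD ⇒ AC·B·AC·AC
    A ↦ B
    D ↦ AC
    B ↦ CD  (constrained at step 1)
    C ↦ CD  (constrained at step 1)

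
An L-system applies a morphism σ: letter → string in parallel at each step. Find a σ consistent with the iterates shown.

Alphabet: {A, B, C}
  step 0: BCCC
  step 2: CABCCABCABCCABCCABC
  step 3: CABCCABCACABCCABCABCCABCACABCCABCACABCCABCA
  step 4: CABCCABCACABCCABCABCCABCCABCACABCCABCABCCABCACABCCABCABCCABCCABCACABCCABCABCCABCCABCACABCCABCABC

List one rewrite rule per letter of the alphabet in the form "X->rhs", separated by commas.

A->BC, B->CAB, C->CA

  step 3 ⇒ step 4: CABCCABCACABCCABCABCCABCACABCCABCACABCCABCA ⇒ CA·BC·CAB·CA·CA·BC·CAB·CA·BC·CA·BC·CAB·CA·CA·BC·CAB·CA·BC·CAB·CA·CA·BC·CAB·CA·BC·CA·BC·CAB·CA·CA·BC·CAB·CA·BC·CA·BC·CAB·CA·CA·BC·CAB·CA·BC
    A ↦ BC
    B ↦ CAB
    C ↦ CA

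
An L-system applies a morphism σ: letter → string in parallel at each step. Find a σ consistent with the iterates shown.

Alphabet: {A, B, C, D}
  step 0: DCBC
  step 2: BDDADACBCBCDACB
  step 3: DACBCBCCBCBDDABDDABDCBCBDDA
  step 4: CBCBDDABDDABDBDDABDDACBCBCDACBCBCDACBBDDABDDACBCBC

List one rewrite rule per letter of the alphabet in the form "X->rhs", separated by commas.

A->C, B->DA, C->BD, D->CB

  step 3 ⇒ step 4: DACBCBCCBCBDDABDDABDCBCBDDA ⇒ CB·C·BD·DA·BD·DA·BD·BD·DA·BD·DA·CB·CB·C·DA·CB·CB·C·DA·CB·BD·DA·BD·DA·CB·CB·C
    A ↦ C
    B ↦ DA
    C ↦ BD
    D ↦ CB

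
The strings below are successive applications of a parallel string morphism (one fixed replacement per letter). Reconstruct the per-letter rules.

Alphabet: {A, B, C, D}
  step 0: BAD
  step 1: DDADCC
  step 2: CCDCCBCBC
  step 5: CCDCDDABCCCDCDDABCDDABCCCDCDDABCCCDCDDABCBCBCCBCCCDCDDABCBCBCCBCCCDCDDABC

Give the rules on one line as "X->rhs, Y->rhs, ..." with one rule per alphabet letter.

  step 1 ⇒ step 2: DDADCC ⇒ C·C·DC·C·BC·BC
    A ↦ DC
    C ↦ BC
    D ↦ C
  step 0 ⇒ step 1: BAD ⇒ DDA·DC·C
    B ↦ DDA

A->DC, B->DDA, C->BC, D->C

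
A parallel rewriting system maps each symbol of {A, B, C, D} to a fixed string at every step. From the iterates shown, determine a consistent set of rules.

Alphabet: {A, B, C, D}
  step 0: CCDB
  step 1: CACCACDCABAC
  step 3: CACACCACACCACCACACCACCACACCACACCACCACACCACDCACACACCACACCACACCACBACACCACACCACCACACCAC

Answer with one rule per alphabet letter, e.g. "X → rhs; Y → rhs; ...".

A->AC, B->BAC, C->CAC, D->DCA

  step 0 ⇒ step 1: CCDB ⇒ CAC·CAC·DCA·BAC
    B ↦ BAC
    C ↦ CAC
    D ↦ DCA
    A ↦ AC  (constrained at step 1)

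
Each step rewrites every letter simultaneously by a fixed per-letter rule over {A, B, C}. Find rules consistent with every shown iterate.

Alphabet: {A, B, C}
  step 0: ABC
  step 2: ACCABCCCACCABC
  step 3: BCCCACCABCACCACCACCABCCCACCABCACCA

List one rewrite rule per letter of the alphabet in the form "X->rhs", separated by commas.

  step 2 ⇒ step 3: ACCABCCCACCABC ⇒ BC·CCA·CCA·BC·A·CCA·CCA·CCA·BC·CCA·CCA·BC·A·CCA
    A ↦ BC
    B ↦ A
    C ↦ CCA

A->BC, B->A, C->CCA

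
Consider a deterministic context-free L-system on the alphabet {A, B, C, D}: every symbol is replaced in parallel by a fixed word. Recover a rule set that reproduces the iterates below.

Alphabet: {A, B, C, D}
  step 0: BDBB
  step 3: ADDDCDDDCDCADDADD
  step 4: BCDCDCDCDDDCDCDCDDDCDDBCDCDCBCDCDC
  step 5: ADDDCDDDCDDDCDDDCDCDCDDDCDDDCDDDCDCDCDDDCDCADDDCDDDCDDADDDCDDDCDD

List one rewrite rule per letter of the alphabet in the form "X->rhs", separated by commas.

A->BC, B->A, C->DD, D->DC

  step 4 ⇒ step 5: BCDCDCDCDDDCDCDCDDDCDDBCDCDCBCDCDC ⇒ A·DD·DC·DD·DC·DD·DC·DD·DC·DC·DC·DD·DC·DD·DC·DD·DC·DC·DC·DD·DC·DC·A·DD·DC·DD·DC·DD·A·DD·DC·DD·DC·DD
    B ↦ A
    C ↦ DD
    D ↦ DC
  step 3 ⇒ step 4: ADDDCDDDCDCADDADD ⇒ BC·DC·DC·DC·DD·DC·DC·DC·DD·DC·DD·BC·DC·DC·BC·DC·DC
    A ↦ BC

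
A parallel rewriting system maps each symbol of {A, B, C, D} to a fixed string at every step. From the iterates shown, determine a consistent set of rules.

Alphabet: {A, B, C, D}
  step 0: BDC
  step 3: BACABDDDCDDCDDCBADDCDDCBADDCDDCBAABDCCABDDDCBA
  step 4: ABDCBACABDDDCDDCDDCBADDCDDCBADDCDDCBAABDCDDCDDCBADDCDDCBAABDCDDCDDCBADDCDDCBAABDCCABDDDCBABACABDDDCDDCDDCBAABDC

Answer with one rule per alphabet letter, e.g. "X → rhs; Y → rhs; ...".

A->C, B->ABD, C->BA, D->DDC

  step 3 ⇒ step 4: BACABDDDCDDCDDCBADDCDDCBADDCDDCBAABDCCABDDDCBA ⇒ ABD·C·BA·C·ABD·DDC·DDC·DDC·BA·DDC·DDC·BA·DDC·DDC·BA·ABD·C·DDC·DDC·BA·DDC·DDC·BA·ABD·C·DDC·DDC·BA·DDC·DDC·BA·ABD·C·C·ABD·DDC·BA·BA·C·ABD·DDC·DDC·DDC·BA·ABD·C
    A ↦ C
    B ↦ ABD
    C ↦ BA
    D ↦ DDC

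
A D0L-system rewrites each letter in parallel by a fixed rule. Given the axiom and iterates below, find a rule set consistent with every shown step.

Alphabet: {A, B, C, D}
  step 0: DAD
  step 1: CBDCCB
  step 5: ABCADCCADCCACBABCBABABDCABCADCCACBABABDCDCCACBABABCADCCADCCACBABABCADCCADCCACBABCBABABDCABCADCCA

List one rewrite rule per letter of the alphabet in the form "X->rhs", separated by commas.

A->DC, B->CA, C->AB, D->CB

  step 0 ⇒ step 1: DAD ⇒ CB·DC·CB
    A ↦ DC
    D ↦ CB
    B ↦ CA  (constrained at step 1)
    C ↦ AB  (constrained at step 1)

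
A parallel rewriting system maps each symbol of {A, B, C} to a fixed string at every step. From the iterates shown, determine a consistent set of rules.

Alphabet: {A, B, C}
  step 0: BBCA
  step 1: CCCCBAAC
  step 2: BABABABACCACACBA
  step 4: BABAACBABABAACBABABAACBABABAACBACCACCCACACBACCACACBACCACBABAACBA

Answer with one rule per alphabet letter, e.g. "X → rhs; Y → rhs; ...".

A->AC, B->CC, C->BA

  step 1 ⇒ step 2: CCCCBAAC ⇒ BA·BA·BA·BA·CC·AC·AC·BA
    A ↦ AC
    B ↦ CC
    C ↦ BA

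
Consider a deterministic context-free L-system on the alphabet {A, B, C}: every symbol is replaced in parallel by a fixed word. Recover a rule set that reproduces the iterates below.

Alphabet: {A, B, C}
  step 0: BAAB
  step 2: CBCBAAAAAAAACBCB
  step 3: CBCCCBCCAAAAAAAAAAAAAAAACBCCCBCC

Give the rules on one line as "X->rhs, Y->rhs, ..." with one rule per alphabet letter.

  step 2 ⇒ step 3: CBCBAAAAAAAACBCB ⇒ CB·CC·CB·CC·AA·AA·AA·AA·AA·AA·AA·AA·CB·CC·CB·CC
    A ↦ AA
    B ↦ CC
    C ↦ CB

A->AA, B->CC, C->CB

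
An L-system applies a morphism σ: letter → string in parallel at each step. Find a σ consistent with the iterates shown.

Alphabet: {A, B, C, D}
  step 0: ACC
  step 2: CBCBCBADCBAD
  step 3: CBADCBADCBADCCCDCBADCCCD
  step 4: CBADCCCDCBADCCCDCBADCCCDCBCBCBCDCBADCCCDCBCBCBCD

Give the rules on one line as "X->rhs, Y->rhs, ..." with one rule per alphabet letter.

A->CC, B->AD, C->CB, D->CD

  step 3 ⇒ step 4: CBADCBADCBADCCCDCBADCCCD ⇒ CB·AD·CC·CD·CB·AD·CC·CD·CB·AD·CC·CD·CB·CB·CB·CD·CB·AD·CC·CD·CB·CB·CB·CD
    A ↦ CC
    B ↦ AD
    C ↦ CB
    D ↦ CD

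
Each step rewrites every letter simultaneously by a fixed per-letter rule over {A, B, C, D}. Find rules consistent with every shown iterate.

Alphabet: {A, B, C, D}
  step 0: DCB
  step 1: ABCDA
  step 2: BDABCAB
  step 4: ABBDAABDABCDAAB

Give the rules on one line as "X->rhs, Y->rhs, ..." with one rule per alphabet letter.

A->B, B->DA, C->BC, D->A

  step 1 ⇒ step 2: ABCDA ⇒ B·DA·BC·A·B
    A ↦ B
    B ↦ DA
    C ↦ BC
    D ↦ A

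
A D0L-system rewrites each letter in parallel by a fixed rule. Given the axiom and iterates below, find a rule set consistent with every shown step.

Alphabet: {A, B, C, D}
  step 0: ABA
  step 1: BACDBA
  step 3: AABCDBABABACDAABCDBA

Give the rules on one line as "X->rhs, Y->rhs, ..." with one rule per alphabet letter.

A->BA, B->CD, C->AA, D->B

  step 0 ⇒ step 1: ABA ⇒ BA·CD·BA
    A ↦ BA
    B ↦ CD
    C ↦ AA  (constrained at step 1)
    D ↦ B  (constrained at step 1)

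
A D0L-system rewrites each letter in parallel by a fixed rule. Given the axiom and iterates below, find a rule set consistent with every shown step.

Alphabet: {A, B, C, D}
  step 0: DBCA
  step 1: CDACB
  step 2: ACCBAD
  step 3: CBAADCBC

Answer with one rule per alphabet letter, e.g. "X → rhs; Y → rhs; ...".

  step 2 ⇒ step 3: ACCBAD ⇒ CB·A·A·D·CB·C
    A ↦ CB
    B ↦ D
    C ↦ A
    D ↦ C

A->CB, B->D, C->A, D->C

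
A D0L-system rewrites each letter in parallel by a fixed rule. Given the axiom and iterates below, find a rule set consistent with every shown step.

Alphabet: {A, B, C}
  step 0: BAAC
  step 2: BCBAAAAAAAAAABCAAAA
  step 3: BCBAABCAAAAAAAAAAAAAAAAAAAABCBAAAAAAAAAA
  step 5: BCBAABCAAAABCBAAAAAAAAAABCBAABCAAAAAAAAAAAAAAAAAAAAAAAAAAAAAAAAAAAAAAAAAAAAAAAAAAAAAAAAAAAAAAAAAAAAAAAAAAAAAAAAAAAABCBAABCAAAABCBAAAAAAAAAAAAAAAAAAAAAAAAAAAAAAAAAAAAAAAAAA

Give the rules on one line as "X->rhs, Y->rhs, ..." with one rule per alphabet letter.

  step 2 ⇒ step 3: BCBAAAAAAAAAABCAAAA ⇒ BC·BAA·BC·AA·AA·AA·AA·AA·AA·AA·AA·AA·AA·BC·BAA·AA·AA·AA·AA
    A ↦ AA
    B ↦ BC
    C ↦ BAA

A->AA, B->BC, C->BAA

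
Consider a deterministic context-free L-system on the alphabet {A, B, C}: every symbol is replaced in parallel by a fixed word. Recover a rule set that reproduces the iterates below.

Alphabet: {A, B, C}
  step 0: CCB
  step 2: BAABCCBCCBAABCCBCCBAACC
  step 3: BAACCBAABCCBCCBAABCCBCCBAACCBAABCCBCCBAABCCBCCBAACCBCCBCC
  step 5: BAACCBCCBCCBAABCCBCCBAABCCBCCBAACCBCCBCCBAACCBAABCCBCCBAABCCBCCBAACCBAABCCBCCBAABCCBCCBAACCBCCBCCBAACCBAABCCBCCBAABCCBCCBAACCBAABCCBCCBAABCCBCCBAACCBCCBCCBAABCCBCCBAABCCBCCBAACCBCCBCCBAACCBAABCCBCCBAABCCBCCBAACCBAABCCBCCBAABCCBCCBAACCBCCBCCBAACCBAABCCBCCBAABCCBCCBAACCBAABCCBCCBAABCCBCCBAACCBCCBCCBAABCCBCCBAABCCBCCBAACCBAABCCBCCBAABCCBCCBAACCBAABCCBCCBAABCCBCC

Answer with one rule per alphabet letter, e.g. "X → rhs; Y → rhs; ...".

  step 2 ⇒ step 3: BAABCCBCCBAABCCBCCBAACC ⇒ BAA·C·C·BAA·BCC·BCC·BAA·BCC·BCC·BAA·C·C·BAA·BCC·BCC·BAA·BCC·BCC·BAA·C·C·BCC·BCC
    A ↦ C
    B ↦ BAA
    C ↦ BCC

A->C, B->BAA, C->BCC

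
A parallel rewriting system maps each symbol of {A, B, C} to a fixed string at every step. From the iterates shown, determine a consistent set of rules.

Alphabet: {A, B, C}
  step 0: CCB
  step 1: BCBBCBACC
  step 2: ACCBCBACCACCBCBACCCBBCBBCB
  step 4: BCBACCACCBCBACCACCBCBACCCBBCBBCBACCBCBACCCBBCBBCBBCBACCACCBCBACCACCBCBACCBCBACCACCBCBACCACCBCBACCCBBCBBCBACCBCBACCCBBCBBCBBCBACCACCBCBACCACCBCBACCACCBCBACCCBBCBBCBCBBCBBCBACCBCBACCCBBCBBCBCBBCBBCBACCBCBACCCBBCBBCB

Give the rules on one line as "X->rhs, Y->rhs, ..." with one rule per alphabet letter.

  step 1 ⇒ step 2: BCBBCBACC ⇒ ACC·BCB·ACC·ACC·BCB·ACC·CB·BCB·BCB
    A ↦ CB
    B ↦ ACC
    C ↦ BCB

A->CB, B->ACC, C->BCB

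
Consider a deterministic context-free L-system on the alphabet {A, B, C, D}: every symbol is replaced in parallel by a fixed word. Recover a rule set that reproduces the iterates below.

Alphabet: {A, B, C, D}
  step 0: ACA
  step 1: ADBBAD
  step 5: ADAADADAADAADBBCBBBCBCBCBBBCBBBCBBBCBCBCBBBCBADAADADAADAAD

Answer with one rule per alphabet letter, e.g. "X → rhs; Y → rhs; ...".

  step 0 ⇒ step 1: ACA ⇒ AD·BB·AD
    A ↦ AD
    C ↦ BB
    B ↦ CB  (constrained at step 1)
    D ↦ A  (constrained at step 1)

A->AD, B->CB, C->BB, D->A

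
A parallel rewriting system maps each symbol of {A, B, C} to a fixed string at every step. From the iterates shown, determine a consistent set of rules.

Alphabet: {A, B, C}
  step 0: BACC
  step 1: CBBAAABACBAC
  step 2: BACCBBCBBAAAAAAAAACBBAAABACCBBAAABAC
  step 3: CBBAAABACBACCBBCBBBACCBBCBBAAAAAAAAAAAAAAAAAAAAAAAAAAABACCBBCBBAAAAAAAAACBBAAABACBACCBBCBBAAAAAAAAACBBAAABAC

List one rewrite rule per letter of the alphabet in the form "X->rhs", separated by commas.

  step 2 ⇒ step 3: BACCBBCBBAAAAAAAAACBBAAABACCBBAAABAC ⇒ CBB·AAA·BAC·BAC·CBB·CBB·BAC·CBB·CBB·AAA·AAA·AAA·AAA·AAA·AAA·AAA·AAA·AAA·BAC·CBB·CBB·AAA·AAA·AAA·CBB·AAA·BAC·BAC·CBB·CBB·AAA·AAA·AAA·CBB·AAA·BAC
    A ↦ AAA
    B ↦ CBB
    C ↦ BAC

A->AAA, B->CBB, C->BAC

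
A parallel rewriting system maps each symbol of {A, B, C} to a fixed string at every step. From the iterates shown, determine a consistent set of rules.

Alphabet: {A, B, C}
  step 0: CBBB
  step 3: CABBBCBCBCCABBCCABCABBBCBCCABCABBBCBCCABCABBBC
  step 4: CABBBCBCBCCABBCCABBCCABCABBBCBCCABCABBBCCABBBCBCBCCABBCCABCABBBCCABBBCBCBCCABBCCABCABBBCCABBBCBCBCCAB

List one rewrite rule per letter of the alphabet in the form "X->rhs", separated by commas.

A->B, B->BC, C->CAB

  step 3 ⇒ step 4: CABBBCBCBCCABBCCABCABBBCBCCABCABBBCBCCABCABBBC ⇒ CAB·B·BC·BC·BC·CAB·BC·CAB·BC·CAB·CAB·B·BC·BC·CAB·CAB·B·BC·CAB·B·BC·BC·BC·CAB·BC·CAB·CAB·B·BC·CAB·B·BC·BC·BC·CAB·BC·CAB·CAB·B·BC·CAB·B·BC·BC·BC·CAB
    A ↦ B
    B ↦ BC
    C ↦ CAB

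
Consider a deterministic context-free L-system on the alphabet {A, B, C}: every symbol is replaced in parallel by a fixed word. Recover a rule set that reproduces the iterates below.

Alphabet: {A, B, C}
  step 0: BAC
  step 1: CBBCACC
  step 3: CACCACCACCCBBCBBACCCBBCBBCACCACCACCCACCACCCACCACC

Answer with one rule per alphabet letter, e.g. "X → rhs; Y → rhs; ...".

  step 0 ⇒ step 1: BAC ⇒ CBB·C·ACC
    A ↦ C
    B ↦ CBB
    C ↦ ACC

A->C, B->CBB, C->ACC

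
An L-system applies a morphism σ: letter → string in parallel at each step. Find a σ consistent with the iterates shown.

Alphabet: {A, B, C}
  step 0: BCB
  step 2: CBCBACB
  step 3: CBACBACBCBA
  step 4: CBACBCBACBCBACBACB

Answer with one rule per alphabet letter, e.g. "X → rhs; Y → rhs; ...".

  step 3 ⇒ step 4: CBACBACBCBA ⇒ CB·A·CB·CB·A·CB·CB·A·CB·A·CB
    A ↦ CB
    B ↦ A
    C ↦ CB

A->CB, B->A, C->CB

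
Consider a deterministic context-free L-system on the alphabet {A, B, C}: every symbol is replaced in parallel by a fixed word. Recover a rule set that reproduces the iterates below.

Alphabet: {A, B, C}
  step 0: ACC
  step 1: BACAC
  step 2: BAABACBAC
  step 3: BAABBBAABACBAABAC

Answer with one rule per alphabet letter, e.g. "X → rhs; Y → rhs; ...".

A->B, B->BAA, C->AC

  step 2 ⇒ step 3: BAABACBAC ⇒ BAA·B·B·BAA·B·AC·BAA·B·AC
    A ↦ B
    B ↦ BAA
    C ↦ AC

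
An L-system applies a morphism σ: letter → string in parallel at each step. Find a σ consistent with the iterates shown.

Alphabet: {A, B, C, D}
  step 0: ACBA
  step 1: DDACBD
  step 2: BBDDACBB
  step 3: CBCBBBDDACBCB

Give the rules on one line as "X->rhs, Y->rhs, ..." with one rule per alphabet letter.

A->D, B->CB, C->DA, D->B

  step 2 ⇒ step 3: BBDDACBB ⇒ CB·CB·B·B·D·DA·CB·CB
    A ↦ D
    B ↦ CB
    C ↦ DA
    D ↦ B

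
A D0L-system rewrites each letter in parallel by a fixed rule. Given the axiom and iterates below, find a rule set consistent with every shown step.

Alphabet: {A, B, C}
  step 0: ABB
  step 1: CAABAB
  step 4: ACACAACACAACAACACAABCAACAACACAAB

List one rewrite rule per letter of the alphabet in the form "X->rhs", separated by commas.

  step 0 ⇒ step 1: ABB ⇒ CA·AB·AB
    A ↦ CA
    B ↦ AB
    C ↦ A  (constrained at step 1)

A->CA, B->AB, C->A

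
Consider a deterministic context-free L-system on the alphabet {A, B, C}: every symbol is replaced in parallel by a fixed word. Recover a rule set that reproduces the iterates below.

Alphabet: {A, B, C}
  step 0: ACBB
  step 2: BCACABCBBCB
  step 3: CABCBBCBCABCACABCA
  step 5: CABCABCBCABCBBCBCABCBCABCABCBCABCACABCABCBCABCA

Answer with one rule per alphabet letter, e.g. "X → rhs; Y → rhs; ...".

A->CB, B->CA, C->B

  step 2 ⇒ step 3: BCACABCBBCB ⇒ CA·B·CB·B·CB·CA·B·CA·CA·B·CA
    A ↦ CB
    B ↦ CA
    C ↦ B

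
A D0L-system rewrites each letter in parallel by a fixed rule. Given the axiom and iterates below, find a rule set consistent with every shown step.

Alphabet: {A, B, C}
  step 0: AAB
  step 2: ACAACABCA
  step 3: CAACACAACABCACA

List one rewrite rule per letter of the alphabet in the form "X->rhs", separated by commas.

A->CA, B->BC, C->A

  step 2 ⇒ step 3: ACAACABCA ⇒ CA·A·CA·CA·A·CA·BC·A·CA
    A ↦ CA
    B ↦ BC
    C ↦ A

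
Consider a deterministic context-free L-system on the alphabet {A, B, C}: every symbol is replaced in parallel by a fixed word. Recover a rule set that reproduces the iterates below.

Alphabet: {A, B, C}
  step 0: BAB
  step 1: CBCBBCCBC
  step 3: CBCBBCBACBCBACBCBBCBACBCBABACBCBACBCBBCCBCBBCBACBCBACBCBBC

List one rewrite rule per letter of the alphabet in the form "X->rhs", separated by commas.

A->BBC, B->CBC, C->BA

  step 0 ⇒ step 1: BAB ⇒ CBC·BBC·CBC
    A ↦ BBC
    B ↦ CBC
    C ↦ BA  (constrained at step 1)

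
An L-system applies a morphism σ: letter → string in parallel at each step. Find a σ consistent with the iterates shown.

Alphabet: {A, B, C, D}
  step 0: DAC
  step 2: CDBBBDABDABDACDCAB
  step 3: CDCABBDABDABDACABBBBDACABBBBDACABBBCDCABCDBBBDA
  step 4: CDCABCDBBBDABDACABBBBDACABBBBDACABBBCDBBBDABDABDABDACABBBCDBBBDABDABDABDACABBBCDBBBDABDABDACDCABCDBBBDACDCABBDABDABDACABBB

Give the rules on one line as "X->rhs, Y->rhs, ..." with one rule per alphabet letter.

  step 3 ⇒ step 4: CDCABBDABDABDACABBBBDACABBBBDACABBBCDCABCDBBBDA ⇒ CD·CAB·CD·BB·BDA·BDA·CAB·BB·BDA·CAB·BB·BDA·CAB·BB·CD·BB·BDA·BDA·BDA·BDA·CAB·BB·CD·BB·BDA·BDA·BDA·BDA·CAB·BB·CD·BB·BDA·BDA·BDA·CD·CAB·CD·BB·BDA·CD·CAB·BDA·BDA·BDA·CAB·BB
    A ↦ BB
    B ↦ BDA
    C ↦ CD
    D ↦ CAB

A->BB, B->BDA, C->CD, D->CAB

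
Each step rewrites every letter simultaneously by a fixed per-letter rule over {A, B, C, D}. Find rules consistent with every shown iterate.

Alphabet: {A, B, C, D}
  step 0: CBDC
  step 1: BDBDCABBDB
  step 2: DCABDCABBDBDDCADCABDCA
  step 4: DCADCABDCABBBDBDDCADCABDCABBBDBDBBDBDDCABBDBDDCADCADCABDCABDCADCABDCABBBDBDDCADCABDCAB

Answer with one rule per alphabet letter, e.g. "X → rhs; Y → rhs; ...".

A->D, B->DCA, C->BDB, D->B

  step 1 ⇒ step 2: BDBDCABBDB ⇒ DCA·B·DCA·B·BDB·D·DCA·DCA·B·DCA
    A ↦ D
    B ↦ DCA
    C ↦ BDB
    D ↦ B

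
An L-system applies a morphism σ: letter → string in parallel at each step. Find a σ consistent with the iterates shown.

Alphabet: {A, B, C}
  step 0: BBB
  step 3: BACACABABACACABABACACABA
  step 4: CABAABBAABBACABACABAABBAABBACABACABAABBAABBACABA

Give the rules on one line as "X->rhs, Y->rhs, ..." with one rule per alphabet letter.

A->BA, B->CA, C->AB

  step 3 ⇒ step 4: BACACABABACACABABACACABA ⇒ CA·BA·AB·BA·AB·BA·CA·BA·CA·BA·AB·BA·AB·BA·CA·BA·CA·BA·AB·BA·AB·BA·CA·BA
    A ↦ BA
    B ↦ CA
    C ↦ AB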